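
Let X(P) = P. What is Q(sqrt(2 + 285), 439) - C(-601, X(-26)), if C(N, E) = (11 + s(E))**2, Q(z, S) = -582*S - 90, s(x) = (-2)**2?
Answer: -255813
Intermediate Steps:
s(x) = 4
Q(z, S) = -90 - 582*S
C(N, E) = 225 (C(N, E) = (11 + 4)**2 = 15**2 = 225)
Q(sqrt(2 + 285), 439) - C(-601, X(-26)) = (-90 - 582*439) - 1*225 = (-90 - 255498) - 225 = -255588 - 225 = -255813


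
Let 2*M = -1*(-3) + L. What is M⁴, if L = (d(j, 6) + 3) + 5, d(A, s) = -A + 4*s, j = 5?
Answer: 50625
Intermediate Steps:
L = 27 (L = ((-1*5 + 4*6) + 3) + 5 = ((-5 + 24) + 3) + 5 = (19 + 3) + 5 = 22 + 5 = 27)
M = 15 (M = (-1*(-3) + 27)/2 = (3 + 27)/2 = (½)*30 = 15)
M⁴ = 15⁴ = 50625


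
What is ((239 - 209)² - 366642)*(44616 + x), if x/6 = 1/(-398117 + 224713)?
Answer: -707399236267659/43351 ≈ -1.6318e+10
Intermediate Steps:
x = -3/86702 (x = 6/(-398117 + 224713) = 6/(-173404) = 6*(-1/173404) = -3/86702 ≈ -3.4601e-5)
((239 - 209)² - 366642)*(44616 + x) = ((239 - 209)² - 366642)*(44616 - 3/86702) = (30² - 366642)*(3868296429/86702) = (900 - 366642)*(3868296429/86702) = -365742*3868296429/86702 = -707399236267659/43351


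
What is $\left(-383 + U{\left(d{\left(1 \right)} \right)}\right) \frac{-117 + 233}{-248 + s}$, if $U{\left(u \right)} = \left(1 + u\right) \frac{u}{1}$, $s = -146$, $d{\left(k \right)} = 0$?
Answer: $\frac{22214}{197} \approx 112.76$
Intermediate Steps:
$U{\left(u \right)} = u \left(1 + u\right)$ ($U{\left(u \right)} = \left(1 + u\right) u 1 = \left(1 + u\right) u = u \left(1 + u\right)$)
$\left(-383 + U{\left(d{\left(1 \right)} \right)}\right) \frac{-117 + 233}{-248 + s} = \left(-383 + 0 \left(1 + 0\right)\right) \frac{-117 + 233}{-248 - 146} = \left(-383 + 0 \cdot 1\right) \frac{116}{-394} = \left(-383 + 0\right) 116 \left(- \frac{1}{394}\right) = \left(-383\right) \left(- \frac{58}{197}\right) = \frac{22214}{197}$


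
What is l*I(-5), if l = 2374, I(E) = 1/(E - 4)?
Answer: -2374/9 ≈ -263.78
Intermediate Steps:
I(E) = 1/(-4 + E)
l*I(-5) = 2374/(-4 - 5) = 2374/(-9) = 2374*(-⅑) = -2374/9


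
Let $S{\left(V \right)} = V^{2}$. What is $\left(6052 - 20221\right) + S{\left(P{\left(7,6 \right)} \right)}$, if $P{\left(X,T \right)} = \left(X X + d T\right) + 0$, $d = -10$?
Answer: $-14048$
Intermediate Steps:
$P{\left(X,T \right)} = X^{2} - 10 T$ ($P{\left(X,T \right)} = \left(X X - 10 T\right) + 0 = \left(X^{2} - 10 T\right) + 0 = X^{2} - 10 T$)
$\left(6052 - 20221\right) + S{\left(P{\left(7,6 \right)} \right)} = \left(6052 - 20221\right) + \left(7^{2} - 60\right)^{2} = -14169 + \left(49 - 60\right)^{2} = -14169 + \left(-11\right)^{2} = -14169 + 121 = -14048$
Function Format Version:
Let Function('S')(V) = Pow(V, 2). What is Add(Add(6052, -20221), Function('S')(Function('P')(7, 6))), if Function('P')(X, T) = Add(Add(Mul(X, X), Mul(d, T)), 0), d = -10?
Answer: -14048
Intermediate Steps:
Function('P')(X, T) = Add(Pow(X, 2), Mul(-10, T)) (Function('P')(X, T) = Add(Add(Mul(X, X), Mul(-10, T)), 0) = Add(Add(Pow(X, 2), Mul(-10, T)), 0) = Add(Pow(X, 2), Mul(-10, T)))
Add(Add(6052, -20221), Function('S')(Function('P')(7, 6))) = Add(Add(6052, -20221), Pow(Add(Pow(7, 2), Mul(-10, 6)), 2)) = Add(-14169, Pow(Add(49, -60), 2)) = Add(-14169, Pow(-11, 2)) = Add(-14169, 121) = -14048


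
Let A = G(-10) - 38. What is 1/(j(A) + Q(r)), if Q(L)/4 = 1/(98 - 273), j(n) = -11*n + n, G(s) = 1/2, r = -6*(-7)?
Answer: 175/65621 ≈ 0.0026668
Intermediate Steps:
r = 42
G(s) = ½
A = -75/2 (A = ½ - 38 = -75/2 ≈ -37.500)
j(n) = -10*n
Q(L) = -4/175 (Q(L) = 4/(98 - 273) = 4/(-175) = 4*(-1/175) = -4/175)
1/(j(A) + Q(r)) = 1/(-10*(-75/2) - 4/175) = 1/(375 - 4/175) = 1/(65621/175) = 175/65621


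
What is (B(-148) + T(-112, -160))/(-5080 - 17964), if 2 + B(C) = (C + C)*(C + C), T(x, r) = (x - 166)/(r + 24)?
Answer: -5957891/1566992 ≈ -3.8021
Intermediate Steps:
T(x, r) = (-166 + x)/(24 + r)
B(C) = -2 + 4*C² (B(C) = -2 + (C + C)*(C + C) = -2 + (2*C)*(2*C) = -2 + 4*C²)
(B(-148) + T(-112, -160))/(-5080 - 17964) = ((-2 + 4*(-148)²) + (-166 - 112)/(24 - 160))/(-5080 - 17964) = ((-2 + 4*21904) - 278/(-136))/(-23044) = ((-2 + 87616) - 1/136*(-278))*(-1/23044) = (87614 + 139/68)*(-1/23044) = (5957891/68)*(-1/23044) = -5957891/1566992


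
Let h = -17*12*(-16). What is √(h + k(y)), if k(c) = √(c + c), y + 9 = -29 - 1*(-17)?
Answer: √(3264 + I*√42) ≈ 57.131 + 0.0567*I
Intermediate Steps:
y = -21 (y = -9 + (-29 - 1*(-17)) = -9 + (-29 + 17) = -9 - 12 = -21)
h = 3264 (h = -204*(-16) = 3264)
k(c) = √2*√c (k(c) = √(2*c) = √2*√c)
√(h + k(y)) = √(3264 + √2*√(-21)) = √(3264 + √2*(I*√21)) = √(3264 + I*√42)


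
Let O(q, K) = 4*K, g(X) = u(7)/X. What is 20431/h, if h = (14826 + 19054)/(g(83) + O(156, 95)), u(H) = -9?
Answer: 644209861/2812040 ≈ 229.09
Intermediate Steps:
g(X) = -9/X
h = 2812040/31531 (h = (14826 + 19054)/(-9/83 + 4*95) = 33880/(-9*1/83 + 380) = 33880/(-9/83 + 380) = 33880/(31531/83) = 33880*(83/31531) = 2812040/31531 ≈ 89.183)
20431/h = 20431/(2812040/31531) = 20431*(31531/2812040) = 644209861/2812040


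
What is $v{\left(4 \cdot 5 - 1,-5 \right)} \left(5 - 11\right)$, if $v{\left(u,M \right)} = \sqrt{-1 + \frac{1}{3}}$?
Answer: $- 2 i \sqrt{6} \approx - 4.899 i$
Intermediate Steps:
$v{\left(u,M \right)} = \frac{i \sqrt{6}}{3}$ ($v{\left(u,M \right)} = \sqrt{-1 + \frac{1}{3}} = \sqrt{- \frac{2}{3}} = \frac{i \sqrt{6}}{3}$)
$v{\left(4 \cdot 5 - 1,-5 \right)} \left(5 - 11\right) = \frac{i \sqrt{6}}{3} \left(5 - 11\right) = \frac{i \sqrt{6}}{3} \left(-6\right) = - 2 i \sqrt{6}$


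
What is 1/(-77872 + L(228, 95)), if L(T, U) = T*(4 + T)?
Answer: -1/24976 ≈ -4.0038e-5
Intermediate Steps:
1/(-77872 + L(228, 95)) = 1/(-77872 + 228*(4 + 228)) = 1/(-77872 + 228*232) = 1/(-77872 + 52896) = 1/(-24976) = -1/24976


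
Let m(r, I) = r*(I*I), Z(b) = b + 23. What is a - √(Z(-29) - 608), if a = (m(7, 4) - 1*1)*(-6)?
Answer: -666 - I*√614 ≈ -666.0 - 24.779*I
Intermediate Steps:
Z(b) = 23 + b
m(r, I) = r*I²
a = -666 (a = (7*4² - 1*1)*(-6) = (7*16 - 1)*(-6) = (112 - 1)*(-6) = 111*(-6) = -666)
a - √(Z(-29) - 608) = -666 - √((23 - 29) - 608) = -666 - √(-6 - 608) = -666 - √(-614) = -666 - I*√614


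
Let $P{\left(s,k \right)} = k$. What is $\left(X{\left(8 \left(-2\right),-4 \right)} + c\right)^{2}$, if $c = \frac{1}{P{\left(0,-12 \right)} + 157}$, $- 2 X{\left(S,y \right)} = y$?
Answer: $\frac{84681}{21025} \approx 4.0276$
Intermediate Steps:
$X{\left(S,y \right)} = - \frac{y}{2}$
$c = \frac{1}{145}$ ($c = \frac{1}{-12 + 157} = \frac{1}{145} \approx 0.0068966$)
$\left(X{\left(8 \left(-2\right),-4 \right)} + c\right)^{2} = \left(\left(- \frac{1}{2}\right) \left(-4\right) + \frac{1}{145}\right)^{2} = \left(2 + \frac{1}{145}\right)^{2} = \left(\frac{291}{145}\right)^{2} = \frac{84681}{21025}$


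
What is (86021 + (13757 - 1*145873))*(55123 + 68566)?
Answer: -5701444455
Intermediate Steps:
(86021 + (13757 - 1*145873))*(55123 + 68566) = (86021 + (13757 - 145873))*123689 = (86021 - 132116)*123689 = -46095*123689 = -5701444455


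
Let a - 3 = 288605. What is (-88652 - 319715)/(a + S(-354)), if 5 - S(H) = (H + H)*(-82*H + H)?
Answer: -408367/20589805 ≈ -0.019833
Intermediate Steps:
a = 288608 (a = 3 + 288605 = 288608)
S(H) = 5 + 162*H² (S(H) = 5 - (H + H)*(-82*H + H) = 5 - 2*H*(-81*H) = 5 - (-162)*H² = 5 + 162*H²)
(-88652 - 319715)/(a + S(-354)) = (-88652 - 319715)/(288608 + (5 + 162*(-354)²)) = -408367/(288608 + (5 + 162*125316)) = -408367/(288608 + (5 + 20301192)) = -408367/(288608 + 20301197) = -408367/20589805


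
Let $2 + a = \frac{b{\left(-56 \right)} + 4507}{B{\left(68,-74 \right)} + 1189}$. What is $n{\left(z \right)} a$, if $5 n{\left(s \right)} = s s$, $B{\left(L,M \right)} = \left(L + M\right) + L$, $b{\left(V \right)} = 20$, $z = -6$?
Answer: $\frac{1620}{139} \approx 11.655$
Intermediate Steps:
$B{\left(L,M \right)} = M + 2 L$
$n{\left(s \right)} = \frac{s^{2}}{5}$ ($n{\left(s \right)} = \frac{s s}{5} = \frac{s^{2}}{5}$)
$a = \frac{225}{139}$ ($a = -2 + \frac{20 + 4507}{\left(-74 + 2 \cdot 68\right) + 1189} = -2 + \frac{4527}{\left(-74 + 136\right) + 1189} = -2 + \frac{4527}{62 + 1189} = -2 + \frac{4527}{1251} = -2 + 4527 \cdot \frac{1}{1251} = -2 + \frac{503}{139} = \frac{225}{139} \approx 1.6187$)
$n{\left(z \right)} a = \frac{\left(-6\right)^{2}}{5} \cdot \frac{225}{139} = \frac{1}{5} \cdot 36 \cdot \frac{225}{139} = \frac{36}{5} \cdot \frac{225}{139} = \frac{1620}{139}$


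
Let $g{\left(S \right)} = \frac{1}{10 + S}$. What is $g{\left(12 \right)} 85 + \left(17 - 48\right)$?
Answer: $- \frac{597}{22} \approx -27.136$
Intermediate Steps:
$g{\left(12 \right)} 85 + \left(17 - 48\right) = \frac{1}{10 + 12} \cdot 85 + \left(17 - 48\right) = \frac{1}{22} \cdot 85 - 31 = \frac{85}{22} - 31 = - \frac{597}{22}$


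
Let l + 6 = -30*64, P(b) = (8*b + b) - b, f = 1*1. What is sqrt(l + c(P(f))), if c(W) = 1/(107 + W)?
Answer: I*sqrt(25471235)/115 ≈ 43.886*I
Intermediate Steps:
f = 1
P(b) = 8*b (P(b) = 9*b - b = 8*b)
l = -1926 (l = -6 - 30*64 = -6 - 1920 = -1926)
sqrt(l + c(P(f))) = sqrt(-1926 + 1/(107 + 8*1)) = sqrt(-1926 + 1/(107 + 8)) = sqrt(-1926 + 1/115) = sqrt(-221489/115) = I*sqrt(25471235)/115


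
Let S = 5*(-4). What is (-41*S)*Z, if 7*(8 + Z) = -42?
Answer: -11480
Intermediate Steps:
Z = -14 (Z = -8 + (⅐)*(-42) = -8 - 6 = -14)
S = -20
(-41*S)*Z = -41*(-20)*(-14) = 820*(-14) = -11480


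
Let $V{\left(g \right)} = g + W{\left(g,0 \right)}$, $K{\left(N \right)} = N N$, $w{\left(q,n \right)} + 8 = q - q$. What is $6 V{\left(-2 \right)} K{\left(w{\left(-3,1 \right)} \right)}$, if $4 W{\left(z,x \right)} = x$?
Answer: $-768$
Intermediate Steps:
$w{\left(q,n \right)} = -8$ ($w{\left(q,n \right)} = -8 + \left(q - q\right) = -8 + 0 = -8$)
$W{\left(z,x \right)} = \frac{x}{4}$
$K{\left(N \right)} = N^{2}$
$V{\left(g \right)} = g$ ($V{\left(g \right)} = g + \frac{1}{4} \cdot 0 = g + 0 = g$)
$6 V{\left(-2 \right)} K{\left(w{\left(-3,1 \right)} \right)} = 6 \left(-2\right) \left(-8\right)^{2} = \left(-12\right) 64 = -768$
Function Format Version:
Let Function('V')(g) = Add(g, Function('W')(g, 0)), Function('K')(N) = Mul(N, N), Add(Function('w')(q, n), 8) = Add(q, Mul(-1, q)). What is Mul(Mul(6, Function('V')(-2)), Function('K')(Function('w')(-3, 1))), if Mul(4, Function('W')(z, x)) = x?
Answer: -768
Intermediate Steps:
Function('w')(q, n) = -8 (Function('w')(q, n) = Add(-8, Add(q, Mul(-1, q))) = Add(-8, 0) = -8)
Function('W')(z, x) = Mul(Rational(1, 4), x)
Function('K')(N) = Pow(N, 2)
Function('V')(g) = g (Function('V')(g) = Add(g, Mul(Rational(1, 4), 0)) = Add(g, 0) = g)
Mul(Mul(6, Function('V')(-2)), Function('K')(Function('w')(-3, 1))) = Mul(Mul(6, -2), Pow(-8, 2)) = Mul(-12, 64) = -768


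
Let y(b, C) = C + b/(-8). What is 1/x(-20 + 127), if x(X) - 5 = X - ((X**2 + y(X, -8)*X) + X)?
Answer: -8/73255 ≈ -0.00010921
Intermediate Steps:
y(b, C) = C - b/8 (y(b, C) = C + b*(-1/8) = C - b/8)
x(X) = 5 - X**2 - X*(-8 - X/8) (x(X) = 5 + (X - ((X**2 + (-8 - X/8)*X) + X)) = 5 + (X - ((X**2 + X*(-8 - X/8)) + X)) = 5 + (X - (X + X**2 + X*(-8 - X/8))) = 5 + (X + (-X - X**2 - X*(-8 - X/8))) = 5 + (-X**2 - X*(-8 - X/8)) = 5 - X**2 - X*(-8 - X/8))
1/x(-20 + 127) = 1/(5 + 8*(-20 + 127) - 7*(-20 + 127)**2/8) = 1/(5 + 8*107 - 7/8*107**2) = 1/(5 + 856 - 7/8*11449) = 1/(5 + 856 - 80143/8) = 1/(-73255/8) = -8/73255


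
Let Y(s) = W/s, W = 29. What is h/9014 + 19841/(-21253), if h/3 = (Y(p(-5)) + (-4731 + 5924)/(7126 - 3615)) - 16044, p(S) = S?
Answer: -10551821659768/1681545542405 ≈ -6.2751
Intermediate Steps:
Y(s) = 29/s
h = -845244822/17555 (h = 3*((29/(-5) + (-4731 + 5924)/(7126 - 3615)) - 16044) = 3*((29*(-1/5) + 1193/3511) - 16044) = 3*((-29/5 + 1193*(1/3511)) - 16044) = 3*((-29/5 + 1193/3511) - 16044) = 3*(-95854/17555 - 16044) = 3*(-281748274/17555) = -845244822/17555 ≈ -48148.)
h/9014 + 19841/(-21253) = -845244822/17555/9014 + 19841/(-21253) = -845244822/17555*1/9014 + 19841*(-1/21253) = -422622411/79120385 - 19841/21253 = -10551821659768/1681545542405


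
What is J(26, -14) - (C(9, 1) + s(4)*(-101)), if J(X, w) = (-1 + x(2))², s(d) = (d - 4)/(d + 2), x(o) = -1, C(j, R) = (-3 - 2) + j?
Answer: 0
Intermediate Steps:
C(j, R) = -5 + j
s(d) = (-4 + d)/(2 + d)
J(X, w) = 4 (J(X, w) = (-1 - 1)² = (-2)² = 4)
J(26, -14) - (C(9, 1) + s(4)*(-101)) = 4 - ((-5 + 9) + ((-4 + 4)/(2 + 4))*(-101)) = 4 - (4 + (0/6)*(-101)) = 4 - (4 + ((⅙)*0)*(-101)) = 4 - (4 + 0*(-101)) = 4 - (4 + 0) = 4 - 1*4 = 4 - 4 = 0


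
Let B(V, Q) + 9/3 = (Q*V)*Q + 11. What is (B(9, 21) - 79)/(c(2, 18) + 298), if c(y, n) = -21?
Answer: 3898/277 ≈ 14.072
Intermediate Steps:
B(V, Q) = 8 + V*Q² (B(V, Q) = -3 + ((Q*V)*Q + 11) = -3 + (V*Q² + 11) = -3 + (11 + V*Q²) = 8 + V*Q²)
(B(9, 21) - 79)/(c(2, 18) + 298) = ((8 + 9*21²) - 79)/(-21 + 298) = ((8 + 9*441) - 79)/277 = ((8 + 3969) - 79)*(1/277) = (3977 - 79)*(1/277) = 3898*(1/277) = 3898/277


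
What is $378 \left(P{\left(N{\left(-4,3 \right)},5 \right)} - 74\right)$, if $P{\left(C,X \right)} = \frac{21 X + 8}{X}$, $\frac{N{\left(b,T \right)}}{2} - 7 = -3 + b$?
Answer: $- \frac{97146}{5} \approx -19429.0$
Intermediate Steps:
$N{\left(b,T \right)} = 8 + 2 b$ ($N{\left(b,T \right)} = 14 + 2 \left(-3 + b\right) = 14 + \left(-6 + 2 b\right) = 8 + 2 b$)
$P{\left(C,X \right)} = \frac{8 + 21 X}{X}$
$378 \left(P{\left(N{\left(-4,3 \right)},5 \right)} - 74\right) = 378 \left(\left(21 + \frac{8}{5}\right) - 74\right) = 378 \left(\frac{113}{5} - 74\right) = 378 \left(- \frac{257}{5}\right) = - \frac{97146}{5}$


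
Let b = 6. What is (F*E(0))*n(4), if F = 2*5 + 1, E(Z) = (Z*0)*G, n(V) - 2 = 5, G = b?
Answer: 0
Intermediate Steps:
G = 6
n(V) = 7 (n(V) = 2 + 5 = 7)
E(Z) = 0 (E(Z) = (Z*0)*6 = 0*6 = 0)
F = 11 (F = 10 + 1 = 11)
(F*E(0))*n(4) = (11*0)*7 = 0*7 = 0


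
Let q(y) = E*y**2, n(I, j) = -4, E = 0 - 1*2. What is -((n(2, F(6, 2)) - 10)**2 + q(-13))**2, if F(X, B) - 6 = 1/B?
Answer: -20164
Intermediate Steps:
E = -2 (E = 0 - 2 = -2)
F(X, B) = 6 + 1/B
q(y) = -2*y**2
-((n(2, F(6, 2)) - 10)**2 + q(-13))**2 = -((-4 - 10)**2 - 2*(-13)**2)**2 = -((-14)**2 - 2*169)**2 = -(196 - 338)**2 = -1*(-142)**2 = -1*20164 = -20164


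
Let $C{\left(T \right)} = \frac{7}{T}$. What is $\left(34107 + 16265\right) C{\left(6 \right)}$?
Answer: $\frac{176302}{3} \approx 58767.0$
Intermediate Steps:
$\left(34107 + 16265\right) C{\left(6 \right)} = \left(34107 + 16265\right) \frac{7}{6} = 50372 \cdot 7 \cdot \frac{1}{6} = 50372 \cdot \frac{7}{6} = \frac{176302}{3}$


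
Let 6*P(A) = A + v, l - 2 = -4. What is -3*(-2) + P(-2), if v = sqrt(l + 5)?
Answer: 17/3 + sqrt(3)/6 ≈ 5.9553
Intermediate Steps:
l = -2 (l = 2 - 4 = -2)
v = sqrt(3) (v = sqrt(-2 + 5) = sqrt(3) ≈ 1.7320)
P(A) = A/6 + sqrt(3)/6 (P(A) = (A + sqrt(3))/6 = A/6 + sqrt(3)/6)
-3*(-2) + P(-2) = -3*(-2) + ((1/6)*(-2) + sqrt(3)/6) = 6 + (-1/3 + sqrt(3)/6) = 17/3 + sqrt(3)/6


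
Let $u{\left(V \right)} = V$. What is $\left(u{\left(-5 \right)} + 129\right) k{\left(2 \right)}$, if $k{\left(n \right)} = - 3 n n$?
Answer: $-1488$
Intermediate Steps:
$k{\left(n \right)} = - 3 n^{2}$
$\left(u{\left(-5 \right)} + 129\right) k{\left(2 \right)} = \left(-5 + 129\right) \left(- 3 \cdot 2^{2}\right) = 124 \left(\left(-3\right) 4\right) = 124 \left(-12\right) = -1488$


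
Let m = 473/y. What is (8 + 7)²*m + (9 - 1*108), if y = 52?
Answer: 101277/52 ≈ 1947.6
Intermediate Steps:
m = 473/52 ≈ 9.0962
(8 + 7)²*m + (9 - 1*108) = (8 + 7)²*(473/52) + (9 - 1*108) = 15²*(473/52) + (9 - 108) = 225*(473/52) - 99 = 106425/52 - 99 = 101277/52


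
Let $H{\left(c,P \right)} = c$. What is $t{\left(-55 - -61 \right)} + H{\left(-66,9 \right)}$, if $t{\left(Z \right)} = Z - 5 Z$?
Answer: $-90$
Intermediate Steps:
$t{\left(Z \right)} = - 4 Z$
$t{\left(-55 - -61 \right)} + H{\left(-66,9 \right)} = - 4 \left(-55 - -61\right) - 66 = - 4 \left(-55 + 61\right) - 66 = \left(-4\right) 6 - 66 = -24 - 66 = -90$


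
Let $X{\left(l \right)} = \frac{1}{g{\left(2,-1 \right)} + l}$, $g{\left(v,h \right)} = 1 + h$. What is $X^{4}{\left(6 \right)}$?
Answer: $\frac{1}{1296} \approx 0.0007716$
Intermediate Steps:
$X{\left(l \right)} = \frac{1}{l}$ ($X{\left(l \right)} = \frac{1}{\left(1 - 1\right) + l} = \frac{1}{0 + l} = \frac{1}{l}$)
$X^{4}{\left(6 \right)} = \left(\frac{1}{6}\right)^{4} = \frac{1}{1296}$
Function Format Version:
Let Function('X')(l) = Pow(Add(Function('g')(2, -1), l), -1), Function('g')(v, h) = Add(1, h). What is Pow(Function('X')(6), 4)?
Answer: Rational(1, 1296) ≈ 0.00077160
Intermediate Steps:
Function('X')(l) = Pow(l, -1) (Function('X')(l) = Pow(Add(Add(1, -1), l), -1) = Pow(Add(0, l), -1) = Pow(l, -1))
Pow(Function('X')(6), 4) = Pow(Pow(6, -1), 4) = Pow(Rational(1, 6), 4) = Rational(1, 1296)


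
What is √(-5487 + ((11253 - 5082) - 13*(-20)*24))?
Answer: 2*√1731 ≈ 83.211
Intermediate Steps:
√(-5487 + ((11253 - 5082) - 13*(-20)*24)) = √(-5487 + (6171 - (-260)*24)) = √(-5487 + (6171 - 1*(-6240))) = √(-5487 + (6171 + 6240)) = √(-5487 + 12411) = √6924 = 2*√1731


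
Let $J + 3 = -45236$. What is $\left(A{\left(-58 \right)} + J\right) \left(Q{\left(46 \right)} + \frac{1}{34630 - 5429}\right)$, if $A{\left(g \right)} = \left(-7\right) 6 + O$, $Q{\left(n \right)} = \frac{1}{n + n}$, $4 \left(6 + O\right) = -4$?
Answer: $- \frac{331655346}{671623} \approx -493.81$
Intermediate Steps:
$O = -7$ ($O = -6 + \frac{1}{4} \left(-4\right) = -6 - 1 = -7$)
$J = -45239$ ($J = -3 - 45236 = -45239$)
$Q{\left(n \right)} = \frac{1}{2 n}$
$A{\left(g \right)} = -49$ ($A{\left(g \right)} = \left(-7\right) 6 - 7 = -42 - 7 = -49$)
$\left(A{\left(-58 \right)} + J\right) \left(Q{\left(46 \right)} + \frac{1}{34630 - 5429}\right) = \left(-49 - 45239\right) \left(\frac{1}{2 \cdot 46} + \frac{1}{34630 - 5429}\right) = - 45288 \left(\frac{1}{2} \cdot \frac{1}{46} + \frac{1}{29201}\right) = - 45288 \left(\frac{1}{92} + \frac{1}{29201}\right) = \left(-45288\right) \frac{29293}{2686492} = - \frac{331655346}{671623}$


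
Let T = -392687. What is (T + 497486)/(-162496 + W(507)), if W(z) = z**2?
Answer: 104799/94553 ≈ 1.1084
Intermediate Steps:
(T + 497486)/(-162496 + W(507)) = (-392687 + 497486)/(-162496 + 507**2) = 104799/(-162496 + 257049) = 104799/94553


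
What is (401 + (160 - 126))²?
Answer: 189225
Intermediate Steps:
(401 + (160 - 126))² = (401 + 34)² = 435² = 189225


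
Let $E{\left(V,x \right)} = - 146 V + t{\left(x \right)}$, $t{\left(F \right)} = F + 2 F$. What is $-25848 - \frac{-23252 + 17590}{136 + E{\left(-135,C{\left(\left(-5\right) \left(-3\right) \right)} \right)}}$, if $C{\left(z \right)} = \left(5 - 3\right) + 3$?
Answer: $- \frac{513361466}{19861} \approx -25848.0$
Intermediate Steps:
$C{\left(z \right)} = 5$ ($C{\left(z \right)} = 2 + 3 = 5$)
$t{\left(F \right)} = 3 F$
$E{\left(V,x \right)} = - 146 V + 3 x$
$-25848 - \frac{-23252 + 17590}{136 + E{\left(-135,C{\left(\left(-5\right) \left(-3\right) \right)} \right)}} = -25848 - \frac{-23252 + 17590}{136 + \left(\left(-146\right) \left(-135\right) + 3 \cdot 5\right)} = -25848 - - \frac{5662}{136 + \left(19710 + 15\right)} = -25848 - - \frac{5662}{136 + 19725} = -25848 - - \frac{5662}{19861} = -25848 + \frac{5662}{19861} = - \frac{513361466}{19861}$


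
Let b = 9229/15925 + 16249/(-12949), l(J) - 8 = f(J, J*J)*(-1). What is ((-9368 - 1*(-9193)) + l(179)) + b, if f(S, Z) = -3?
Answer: -33958162304/206212825 ≈ -164.68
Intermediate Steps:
l(J) = 11 (l(J) = 8 - 3*(-1) = 8 + 3 = 11)
b = -139259004/206212825 (b = 9229*(1/15925) + 16249*(-1/12949) = 9229/15925 - 16249/12949 = -139259004/206212825 ≈ -0.67532)
((-9368 - 1*(-9193)) + l(179)) + b = ((-9368 - 1*(-9193)) + 11) - 139259004/206212825 = ((-9368 + 9193) + 11) - 139259004/206212825 = (-175 + 11) - 139259004/206212825 = -164 - 139259004/206212825 = -33958162304/206212825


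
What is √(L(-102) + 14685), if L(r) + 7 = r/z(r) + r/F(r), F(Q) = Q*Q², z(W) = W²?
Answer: √152709811/102 ≈ 121.15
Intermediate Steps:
F(Q) = Q³
L(r) = -7 + 1/r + r⁻² (L(r) = -7 + (r/(r²) + r/(r³)) = -7 + (r/r² + r/r³) = -7 + (1/r + r⁻²) = -7 + 1/r + r⁻²)
√(L(-102) + 14685) = √((-7 + 1/(-102) + (-102)⁻²) + 14685) = √((-7 - 1/102 + 1/10404) + 14685) = √(-72929/10404 + 14685) = √(152709811/10404) = √152709811/102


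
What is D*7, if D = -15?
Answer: -105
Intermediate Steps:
D*7 = -15*7 = -105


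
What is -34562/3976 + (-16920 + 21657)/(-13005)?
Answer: -78052187/8617980 ≈ -9.0569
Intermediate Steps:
-34562/3976 + (-16920 + 21657)/(-13005) = -34562*1/3976 + 4737*(-1/13005) = -17281/1988 - 1579/4335 = -78052187/8617980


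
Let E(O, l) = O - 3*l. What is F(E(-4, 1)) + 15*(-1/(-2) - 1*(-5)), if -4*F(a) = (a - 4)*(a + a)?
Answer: 44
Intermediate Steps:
F(a) = -a*(-4 + a)/2 (F(a) = -(a - 4)*(a + a)/4 = -(-4 + a)*2*a/4 = -a*(-4 + a)/2)
F(E(-4, 1)) + 15*(-1/(-2) - 1*(-5)) = (-4 - 3*1)*(4 - (-4 - 3*1))/2 + 15*(-1/(-2) - 1*(-5)) = (-4 - 3)*(4 - (-4 - 3))/2 + 15*(-1*(-1/2) + 5) = (1/2)*(-7)*(4 - 1*(-7)) + 15*(1/2 + 5) = (1/2)*(-7)*(4 + 7) + 15*(11/2) = (1/2)*(-7)*11 + 165/2 = -77/2 + 165/2 = 44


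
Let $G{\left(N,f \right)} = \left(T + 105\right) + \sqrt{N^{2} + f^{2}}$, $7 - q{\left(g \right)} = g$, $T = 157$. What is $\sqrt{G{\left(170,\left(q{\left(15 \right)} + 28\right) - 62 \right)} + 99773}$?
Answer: $\sqrt{100035 + 2 \sqrt{7666}} \approx 316.56$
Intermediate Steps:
$q{\left(g \right)} = 7 - g$
$G{\left(N,f \right)} = 262 + \sqrt{N^{2} + f^{2}}$ ($G{\left(N,f \right)} = \left(157 + 105\right) + \sqrt{N^{2} + f^{2}} = 262 + \sqrt{N^{2} + f^{2}}$)
$\sqrt{G{\left(170,\left(q{\left(15 \right)} + 28\right) - 62 \right)} + 99773} = \sqrt{\left(262 + \sqrt{170^{2} + \left(\left(\left(7 - 15\right) + 28\right) - 62\right)^{2}}\right) + 99773} = \sqrt{\left(262 + \sqrt{28900 + \left(\left(\left(7 - 15\right) + 28\right) - 62\right)^{2}}\right) + 99773} = \sqrt{\left(262 + \sqrt{28900 + \left(\left(-8 + 28\right) - 62\right)^{2}}\right) + 99773} = \sqrt{\left(262 + \sqrt{28900 + \left(20 - 62\right)^{2}}\right) + 99773} = \sqrt{\left(262 + \sqrt{28900 + \left(-42\right)^{2}}\right) + 99773} = \sqrt{\left(262 + \sqrt{28900 + 1764}\right) + 99773} = \sqrt{\left(262 + \sqrt{30664}\right) + 99773} = \sqrt{\left(262 + 2 \sqrt{7666}\right) + 99773} = \sqrt{100035 + 2 \sqrt{7666}}$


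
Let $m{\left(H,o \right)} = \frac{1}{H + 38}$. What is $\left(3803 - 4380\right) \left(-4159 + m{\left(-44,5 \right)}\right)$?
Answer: $\frac{14399035}{6} \approx 2.3998 \cdot 10^{6}$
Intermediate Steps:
$m{\left(H,o \right)} = \frac{1}{38 + H}$
$\left(3803 - 4380\right) \left(-4159 + m{\left(-44,5 \right)}\right) = \left(3803 - 4380\right) \left(-4159 + \frac{1}{38 - 44}\right) = - 577 \left(-4159 + \frac{1}{-6}\right) = - 577 \left(-4159 - \frac{1}{6}\right) = \left(-577\right) \left(- \frac{24955}{6}\right) = \frac{14399035}{6}$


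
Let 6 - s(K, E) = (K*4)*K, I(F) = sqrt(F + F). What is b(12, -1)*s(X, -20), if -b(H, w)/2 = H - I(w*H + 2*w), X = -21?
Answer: 42192 - 7032*I*sqrt(7) ≈ 42192.0 - 18605.0*I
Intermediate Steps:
I(F) = sqrt(2)*sqrt(F) (I(F) = sqrt(2*F) = sqrt(2)*sqrt(F))
b(H, w) = -2*H + 2*sqrt(2)*sqrt(2*w + H*w) (b(H, w) = -2*(H - sqrt(2)*sqrt(w*H + 2*w)) = -2*(H - sqrt(2)*sqrt(H*w + 2*w)) = -2*(H - sqrt(2)*sqrt(2*w + H*w)) = -2*H + 2*sqrt(2)*sqrt(2*w + H*w))
s(K, E) = 6 - 4*K**2 (s(K, E) = 6 - K*4*K = 6 - 4*K*K = 6 - 4*K**2)
b(12, -1)*s(X, -20) = (-2*12 + 2*sqrt(2)*sqrt(-(2 + 12)))*(6 - 4*(-21)**2) = (-24 + 2*sqrt(2)*sqrt(-1*14))*(6 - 4*441) = (-24 + 2*sqrt(2)*sqrt(-14))*(6 - 1764) = (-24 + 2*sqrt(2)*(I*sqrt(14)))*(-1758) = (-24 + 4*I*sqrt(7))*(-1758) = 42192 - 7032*I*sqrt(7)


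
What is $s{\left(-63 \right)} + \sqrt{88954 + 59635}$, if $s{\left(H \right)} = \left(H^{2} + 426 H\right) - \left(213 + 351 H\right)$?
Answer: $-969 + \sqrt{148589} \approx -583.53$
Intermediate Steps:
$s{\left(H \right)} = -213 + H^{2} + 75 H$ ($s{\left(H \right)} = \left(H^{2} + 426 H\right) - \left(213 + 351 H\right) = -213 + H^{2} + 75 H$)
$s{\left(-63 \right)} + \sqrt{88954 + 59635} = \left(-213 + \left(-63\right)^{2} + 75 \left(-63\right)\right) + \sqrt{88954 + 59635} = \left(-213 + 3969 - 4725\right) + \sqrt{148589} = -969 + \sqrt{148589}$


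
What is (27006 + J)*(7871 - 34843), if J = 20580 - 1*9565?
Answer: -1025502412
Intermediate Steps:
J = 11015 (J = 20580 - 9565 = 11015)
(27006 + J)*(7871 - 34843) = (27006 + 11015)*(7871 - 34843) = 38021*(-26972) = -1025502412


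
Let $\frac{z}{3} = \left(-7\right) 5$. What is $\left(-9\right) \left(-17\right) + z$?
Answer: $48$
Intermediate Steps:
$z = -105$ ($z = 3 \left(\left(-7\right) 5\right) = 3 \left(-35\right) = -105$)
$\left(-9\right) \left(-17\right) + z = \left(-9\right) \left(-17\right) - 105 = 153 - 105 = 48$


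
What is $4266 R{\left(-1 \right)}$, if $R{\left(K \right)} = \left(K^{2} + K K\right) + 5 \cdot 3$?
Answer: $72522$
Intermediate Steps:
$R{\left(K \right)} = 15 + 2 K^{2}$ ($R{\left(K \right)} = \left(K^{2} + K^{2}\right) + 15 = 2 K^{2} + 15 = 15 + 2 K^{2}$)
$4266 R{\left(-1 \right)} = 4266 \left(15 + 2 \left(-1\right)^{2}\right) = 4266 \left(15 + 2 \cdot 1\right) = 4266 \left(15 + 2\right) = 4266 \cdot 17 = 72522$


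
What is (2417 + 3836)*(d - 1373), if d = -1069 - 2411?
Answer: -30345809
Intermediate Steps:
d = -3480
(2417 + 3836)*(d - 1373) = (2417 + 3836)*(-3480 - 1373) = 6253*(-4853) = -30345809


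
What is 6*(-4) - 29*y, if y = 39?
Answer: -1155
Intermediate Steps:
6*(-4) - 29*y = 6*(-4) - 29*39 = -24 - 1131 = -1155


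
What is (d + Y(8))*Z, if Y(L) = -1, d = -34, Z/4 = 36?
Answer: -5040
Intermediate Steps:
Z = 144 (Z = 4*36 = 144)
(d + Y(8))*Z = (-34 - 1)*144 = -35*144 = -5040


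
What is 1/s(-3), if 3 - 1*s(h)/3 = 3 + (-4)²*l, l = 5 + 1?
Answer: -1/288 ≈ -0.0034722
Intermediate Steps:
l = 6
s(h) = -288 (s(h) = 9 - 3*(3 + (-4)²*6) = 9 - 3*(3 + 16*6) = 9 - 3*(3 + 96) = 9 - 3*99 = 9 - 297 = -288)
1/s(-3) = 1/(-288) = -1/288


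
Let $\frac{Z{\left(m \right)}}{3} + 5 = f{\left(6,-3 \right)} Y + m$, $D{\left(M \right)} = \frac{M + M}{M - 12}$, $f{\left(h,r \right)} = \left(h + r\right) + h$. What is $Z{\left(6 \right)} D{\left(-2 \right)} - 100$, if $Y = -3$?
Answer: $- \frac{856}{7} \approx -122.29$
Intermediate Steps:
$f{\left(h,r \right)} = r + 2 h$
$D{\left(M \right)} = \frac{2 M}{-12 + M}$
$Z{\left(m \right)} = -96 + 3 m$ ($Z{\left(m \right)} = -15 + 3 \left(\left(-3 + 2 \cdot 6\right) \left(-3\right) + m\right) = -15 + 3 \left(\left(-3 + 12\right) \left(-3\right) + m\right) = -15 + 3 \left(9 \left(-3\right) + m\right) = -15 + 3 \left(-27 + m\right) = -15 + \left(-81 + 3 m\right) = -96 + 3 m$)
$Z{\left(6 \right)} D{\left(-2 \right)} - 100 = \left(-96 + 3 \cdot 6\right) 2 \left(-2\right) \frac{1}{-12 - 2} - 100 = \left(-96 + 18\right) 2 \left(-2\right) \frac{1}{-14} - 100 = - 78 \cdot 2 \left(-2\right) \left(- \frac{1}{14}\right) - 100 = \left(-78\right) \frac{2}{7} - 100 = - \frac{156}{7} - 100 = - \frac{856}{7}$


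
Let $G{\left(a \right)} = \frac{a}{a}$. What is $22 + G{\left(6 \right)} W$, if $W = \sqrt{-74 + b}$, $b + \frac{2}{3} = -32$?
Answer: $22 + \frac{8 i \sqrt{15}}{3} \approx 22.0 + 10.328 i$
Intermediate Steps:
$b = - \frac{98}{3}$ ($b = - \frac{2}{3} - 32 = - \frac{98}{3} \approx -32.667$)
$W = \frac{8 i \sqrt{15}}{3}$ ($W = \sqrt{-74 - \frac{98}{3}} = \sqrt{- \frac{320}{3}} = \frac{8 i \sqrt{15}}{3} \approx 10.328 i$)
$G{\left(a \right)} = 1$
$22 + G{\left(6 \right)} W = 22 + 1 \frac{8 i \sqrt{15}}{3} = 22 + \frac{8 i \sqrt{15}}{3}$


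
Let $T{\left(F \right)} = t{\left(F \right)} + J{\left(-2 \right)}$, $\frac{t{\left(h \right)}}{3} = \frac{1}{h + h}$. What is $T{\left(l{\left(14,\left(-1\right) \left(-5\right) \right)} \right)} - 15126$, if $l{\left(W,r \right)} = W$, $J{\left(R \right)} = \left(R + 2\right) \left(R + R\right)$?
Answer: $- \frac{423525}{28} \approx -15126.0$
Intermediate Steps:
$t{\left(h \right)} = \frac{3}{2 h}$ ($t{\left(h \right)} = \frac{3}{h + h} = \frac{3}{2 h}$)
$J{\left(R \right)} = 2 R \left(2 + R\right)$ ($J{\left(R \right)} = \left(2 + R\right) 2 R = 2 R \left(2 + R\right)$)
$T{\left(F \right)} = \frac{3}{2 F}$ ($T{\left(F \right)} = \frac{3}{2 F} + 2 \left(-2\right) \left(2 - 2\right) = \frac{3}{2 F} + 2 \left(-2\right) 0 = \frac{3}{2 F} + 0 = \frac{3}{2 F}$)
$T{\left(l{\left(14,\left(-1\right) \left(-5\right) \right)} \right)} - 15126 = \frac{3}{2 \cdot 14} - 15126 = \frac{3}{2} \cdot \frac{1}{14} - 15126 = \frac{3}{28} - 15126 = - \frac{423525}{28}$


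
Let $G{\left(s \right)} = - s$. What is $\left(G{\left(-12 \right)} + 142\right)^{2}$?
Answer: $23716$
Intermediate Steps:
$\left(G{\left(-12 \right)} + 142\right)^{2} = \left(\left(-1\right) \left(-12\right) + 142\right)^{2} = \left(12 + 142\right)^{2} = 154^{2} = 23716$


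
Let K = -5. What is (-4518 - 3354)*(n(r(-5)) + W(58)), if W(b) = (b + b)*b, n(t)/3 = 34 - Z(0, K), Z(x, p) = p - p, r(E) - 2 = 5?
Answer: -53765760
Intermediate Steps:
r(E) = 7 (r(E) = 2 + 5 = 7)
Z(x, p) = 0
n(t) = 102 (n(t) = 3*(34 - 1*0) = 3*(34 + 0) = 3*34 = 102)
W(b) = 2*b² (W(b) = (2*b)*b = 2*b²)
(-4518 - 3354)*(n(r(-5)) + W(58)) = (-4518 - 3354)*(102 + 2*58²) = -7872*(102 + 2*3364) = -7872*(102 + 6728) = -7872*6830 = -53765760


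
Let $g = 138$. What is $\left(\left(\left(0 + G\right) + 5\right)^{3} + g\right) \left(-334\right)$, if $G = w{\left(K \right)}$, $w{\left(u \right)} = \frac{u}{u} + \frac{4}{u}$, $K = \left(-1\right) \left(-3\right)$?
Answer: $- \frac{4800916}{27} \approx -1.7781 \cdot 10^{5}$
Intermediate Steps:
$K = 3$
$w{\left(u \right)} = 1 + \frac{4}{u}$
$G = \frac{7}{3}$ ($G = \frac{4 + 3}{3} = \frac{1}{3} \cdot 7 = \frac{7}{3} \approx 2.3333$)
$\left(\left(\left(0 + G\right) + 5\right)^{3} + g\right) \left(-334\right) = \left(\left(\left(0 + \frac{7}{3}\right) + 5\right)^{3} + 138\right) \left(-334\right) = \left(\left(\frac{7}{3} + 5\right)^{3} + 138\right) \left(-334\right) = \left(\left(\frac{22}{3}\right)^{3} + 138\right) \left(-334\right) = \left(\frac{10648}{27} + 138\right) \left(-334\right) = \frac{14374}{27} \left(-334\right) = - \frac{4800916}{27}$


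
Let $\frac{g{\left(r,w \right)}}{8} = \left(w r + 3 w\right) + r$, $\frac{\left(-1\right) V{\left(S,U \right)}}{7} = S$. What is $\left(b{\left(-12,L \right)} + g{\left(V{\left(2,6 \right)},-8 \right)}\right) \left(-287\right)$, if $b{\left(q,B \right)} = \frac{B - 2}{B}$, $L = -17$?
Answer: $- \frac{2893821}{17} \approx -1.7022 \cdot 10^{5}$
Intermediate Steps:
$V{\left(S,U \right)} = - 7 S$
$g{\left(r,w \right)} = 8 r + 24 w + 8 r w$ ($g{\left(r,w \right)} = 8 \left(\left(w r + 3 w\right) + r\right) = 8 \left(\left(r w + 3 w\right) + r\right) = 8 \left(\left(3 w + r w\right) + r\right) = 8 \left(r + 3 w + r w\right) = 8 r + 24 w + 8 r w$)
$b{\left(q,B \right)} = \frac{-2 + B}{B}$
$\left(b{\left(-12,L \right)} + g{\left(V{\left(2,6 \right)},-8 \right)}\right) \left(-287\right) = \left(\frac{-2 - 17}{-17} + \left(8 \left(\left(-7\right) 2\right) + 24 \left(-8\right) + 8 \left(\left(-7\right) 2\right) \left(-8\right)\right)\right) \left(-287\right) = \left(\left(- \frac{1}{17}\right) \left(-19\right) + \left(8 \left(-14\right) - 192 + 8 \left(-14\right) \left(-8\right)\right)\right) \left(-287\right) = \left(\frac{19}{17} - -592\right) \left(-287\right) = \left(\frac{19}{17} + 592\right) \left(-287\right) = \frac{10083}{17} \left(-287\right) = - \frac{2893821}{17}$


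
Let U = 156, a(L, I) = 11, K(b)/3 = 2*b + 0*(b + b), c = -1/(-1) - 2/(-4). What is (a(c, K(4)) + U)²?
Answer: 27889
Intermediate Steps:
c = 3/2 (c = -1*(-1) - 2*(-¼) = 1 + ½ = 3/2 ≈ 1.5000)
K(b) = 6*b (K(b) = 3*(2*b + 0*(b + b)) = 3*(2*b + 0*(2*b)) = 3*(2*b + 0) = 3*(2*b) = 6*b)
(a(c, K(4)) + U)² = (11 + 156)² = 167² = 27889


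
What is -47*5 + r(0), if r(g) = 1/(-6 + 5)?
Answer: -236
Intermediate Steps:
r(g) = -1 (r(g) = 1/(-1) = -1)
-47*5 + r(0) = -47*5 - 1 = -235 - 1 = -236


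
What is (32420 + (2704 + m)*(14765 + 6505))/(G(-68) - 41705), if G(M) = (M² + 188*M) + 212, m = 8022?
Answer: -228174440/49653 ≈ -4595.4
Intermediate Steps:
G(M) = 212 + M² + 188*M
(32420 + (2704 + m)*(14765 + 6505))/(G(-68) - 41705) = (32420 + (2704 + 8022)*(14765 + 6505))/((212 + (-68)² + 188*(-68)) - 41705) = (32420 + 10726*21270)/((212 + 4624 - 12784) - 41705) = (32420 + 228142020)/(-7948 - 41705) = 228174440/(-49653) = 228174440*(-1/49653) = -228174440/49653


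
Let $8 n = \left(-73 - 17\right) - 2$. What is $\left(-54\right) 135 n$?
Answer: $83835$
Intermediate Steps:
$n = - \frac{23}{2}$ ($n = \frac{\left(-73 - 17\right) - 2}{8} = \frac{-90 - 2}{8} = \frac{1}{8} \left(-92\right) = - \frac{23}{2} \approx -11.5$)
$\left(-54\right) 135 n = \left(-54\right) 135 \left(- \frac{23}{2}\right) = \left(-7290\right) \left(- \frac{23}{2}\right) = 83835$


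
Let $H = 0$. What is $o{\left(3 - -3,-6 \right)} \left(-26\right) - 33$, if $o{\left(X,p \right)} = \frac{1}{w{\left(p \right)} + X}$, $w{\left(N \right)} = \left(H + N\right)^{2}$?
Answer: $- \frac{706}{21} \approx -33.619$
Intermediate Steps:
$w{\left(N \right)} = N^{2}$ ($w{\left(N \right)} = \left(0 + N\right)^{2} = N^{2}$)
$o{\left(X,p \right)} = \frac{1}{X + p^{2}}$ ($o{\left(X,p \right)} = \frac{1}{p^{2} + X} = \frac{1}{X + p^{2}}$)
$o{\left(3 - -3,-6 \right)} \left(-26\right) - 33 = \frac{1}{\left(3 - -3\right) + \left(-6\right)^{2}} \left(-26\right) - 33 = \frac{1}{\left(3 + 3\right) + 36} \left(-26\right) - 33 = \frac{1}{6 + 36} \left(-26\right) - 33 = \frac{1}{42} \left(-26\right) - 33 = - \frac{13}{21} - 33 = - \frac{706}{21}$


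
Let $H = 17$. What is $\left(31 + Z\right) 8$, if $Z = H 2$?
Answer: $520$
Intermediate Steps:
$Z = 34$ ($Z = 17 \cdot 2 = 34$)
$\left(31 + Z\right) 8 = \left(31 + 34\right) 8 = 65 \cdot 8 = 520$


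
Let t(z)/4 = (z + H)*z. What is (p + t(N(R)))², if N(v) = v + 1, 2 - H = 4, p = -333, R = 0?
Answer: 113569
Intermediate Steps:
H = -2 (H = 2 - 1*4 = 2 - 4 = -2)
N(v) = 1 + v
t(z) = 4*z*(-2 + z) (t(z) = 4*((z - 2)*z) = 4*((-2 + z)*z) = 4*(z*(-2 + z)) = 4*z*(-2 + z))
(p + t(N(R)))² = (-333 + 4*(1 + 0)*(-2 + (1 + 0)))² = (-333 + 4*1*(-2 + 1))² = (-333 + 4*1*(-1))² = (-333 - 4)² = (-337)² = 113569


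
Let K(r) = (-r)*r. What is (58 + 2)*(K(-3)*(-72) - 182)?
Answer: 27960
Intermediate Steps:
K(r) = -r²
(58 + 2)*(K(-3)*(-72) - 182) = (58 + 2)*(-1*(-3)²*(-72) - 182) = 60*(-1*9*(-72) - 182) = 60*(-9*(-72) - 182) = 60*(648 - 182) = 60*466 = 27960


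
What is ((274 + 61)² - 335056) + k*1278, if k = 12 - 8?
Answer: -217719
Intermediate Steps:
k = 4
((274 + 61)² - 335056) + k*1278 = ((274 + 61)² - 335056) + 4*1278 = (335² - 335056) + 5112 = (112225 - 335056) + 5112 = -222831 + 5112 = -217719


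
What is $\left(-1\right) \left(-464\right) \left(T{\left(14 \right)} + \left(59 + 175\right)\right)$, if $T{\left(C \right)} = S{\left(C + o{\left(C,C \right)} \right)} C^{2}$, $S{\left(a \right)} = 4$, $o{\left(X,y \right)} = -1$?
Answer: $472352$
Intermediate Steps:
$T{\left(C \right)} = 4 C^{2}$
$\left(-1\right) \left(-464\right) \left(T{\left(14 \right)} + \left(59 + 175\right)\right) = \left(-1\right) \left(-464\right) \left(4 \cdot 14^{2} + \left(59 + 175\right)\right) = 464 \left(4 \cdot 196 + 234\right) = 464 \left(784 + 234\right) = 464 \cdot 1018 = 472352$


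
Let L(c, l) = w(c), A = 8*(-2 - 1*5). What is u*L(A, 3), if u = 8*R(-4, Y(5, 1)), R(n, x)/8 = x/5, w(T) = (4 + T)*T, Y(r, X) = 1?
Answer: 186368/5 ≈ 37274.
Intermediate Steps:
A = -56 (A = 8*(-2 - 5) = 8*(-7) = -56)
w(T) = T*(4 + T)
L(c, l) = c*(4 + c)
R(n, x) = 8*x/5 (R(n, x) = 8*(x/5) = 8*x/5)
u = 64/5 (u = 8*((8/5)*1) = 8*(8/5) = 64/5 ≈ 12.800)
u*L(A, 3) = 64*(-56*(4 - 56))/5 = 64*(-56*(-52))/5 = (64/5)*2912 = 186368/5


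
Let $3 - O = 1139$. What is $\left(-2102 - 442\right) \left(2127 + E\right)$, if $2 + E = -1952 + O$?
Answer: $2449872$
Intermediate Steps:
$O = -1136$ ($O = 3 - 1139 = -1136$)
$E = -3090$ ($E = -2 - 3088 = -3090$)
$\left(-2102 - 442\right) \left(2127 + E\right) = \left(-2102 - 442\right) \left(2127 - 3090\right) = \left(-2544\right) \left(-963\right) = 2449872$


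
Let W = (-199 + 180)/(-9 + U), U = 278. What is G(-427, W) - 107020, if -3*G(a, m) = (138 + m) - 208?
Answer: -28782097/269 ≈ -1.0700e+5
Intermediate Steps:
W = -19/269 (W = (-199 + 180)/(-9 + 278) = -19/269 ≈ -0.070632)
G(a, m) = 70/3 - m/3 (G(a, m) = -((138 + m) - 208)/3 = -(-70 + m)/3 = 70/3 - m/3)
G(-427, W) - 107020 = (70/3 - ⅓*(-19/269)) - 107020 = (70/3 + 19/807) - 107020 = 6283/269 - 107020 = -28782097/269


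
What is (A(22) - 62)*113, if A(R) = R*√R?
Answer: -7006 + 2486*√22 ≈ 4654.4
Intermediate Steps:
A(R) = R^(3/2)
(A(22) - 62)*113 = (22^(3/2) - 62)*113 = (22*√22 - 62)*113 = (-62 + 22*√22)*113 = -7006 + 2486*√22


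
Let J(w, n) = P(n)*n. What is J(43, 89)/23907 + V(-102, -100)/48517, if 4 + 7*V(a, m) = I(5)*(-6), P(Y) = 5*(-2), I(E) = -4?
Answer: -301782770/8119271433 ≈ -0.037169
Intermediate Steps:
P(Y) = -10
J(w, n) = -10*n
V(a, m) = 20/7 (V(a, m) = -4/7 + (-4*(-6))/7 = -4/7 + (⅐)*24 = -4/7 + 24/7 = 20/7)
J(43, 89)/23907 + V(-102, -100)/48517 = -10*89/23907 + (20/7)/48517 = -890*1/23907 + (20/7)*(1/48517) = -890/23907 + 20/339619 = -301782770/8119271433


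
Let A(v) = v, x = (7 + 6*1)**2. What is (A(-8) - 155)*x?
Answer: -27547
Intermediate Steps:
x = 169 (x = (7 + 6)**2 = 13**2 = 169)
(A(-8) - 155)*x = (-8 - 155)*169 = -163*169 = -27547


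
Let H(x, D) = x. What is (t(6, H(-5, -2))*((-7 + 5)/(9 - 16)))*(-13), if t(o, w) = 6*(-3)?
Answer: 468/7 ≈ 66.857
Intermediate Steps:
t(o, w) = -18
(t(6, H(-5, -2))*((-7 + 5)/(9 - 16)))*(-13) = -18*(-7 + 5)/(9 - 16)*(-13) = -(-36)/(-7)*(-13) = -(-36)*(-1)/7*(-13) = -18*2/7*(-13) = -36/7*(-13) = 468/7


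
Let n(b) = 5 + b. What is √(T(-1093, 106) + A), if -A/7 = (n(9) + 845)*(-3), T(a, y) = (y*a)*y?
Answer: I*√12262909 ≈ 3501.8*I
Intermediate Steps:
T(a, y) = a*y² (T(a, y) = (a*y)*y = a*y²)
A = 18039 (A = -7*((5 + 9) + 845)*(-3) = -7*(14 + 845)*(-3) = -6013*(-3) = -7*(-2577) = 18039)
√(T(-1093, 106) + A) = √(-1093*106² + 18039) = √(-1093*11236 + 18039) = √(-12280948 + 18039) = √(-12262909) = I*√12262909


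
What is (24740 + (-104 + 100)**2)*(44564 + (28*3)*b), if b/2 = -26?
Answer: 995092176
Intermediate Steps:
b = -52 (b = 2*(-26) = -52)
(24740 + (-104 + 100)**2)*(44564 + (28*3)*b) = (24740 + (-104 + 100)**2)*(44564 + (28*3)*(-52)) = (24740 + (-4)**2)*(44564 + 84*(-52)) = (24740 + 16)*(44564 - 4368) = 24756*40196 = 995092176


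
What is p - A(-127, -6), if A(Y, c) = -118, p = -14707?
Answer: -14589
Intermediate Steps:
p - A(-127, -6) = -14707 - 1*(-118) = -14707 + 118 = -14589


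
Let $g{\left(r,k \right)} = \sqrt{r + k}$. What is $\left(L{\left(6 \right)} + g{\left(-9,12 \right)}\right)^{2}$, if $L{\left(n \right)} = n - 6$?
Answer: $3$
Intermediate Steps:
$L{\left(n \right)} = -6 + n$ ($L{\left(n \right)} = n - 6 = -6 + n$)
$g{\left(r,k \right)} = \sqrt{k + r}$
$\left(L{\left(6 \right)} + g{\left(-9,12 \right)}\right)^{2} = \left(\left(-6 + 6\right) + \sqrt{12 - 9}\right)^{2} = \left(0 + \sqrt{3}\right)^{2} = \left(\sqrt{3}\right)^{2} = 3$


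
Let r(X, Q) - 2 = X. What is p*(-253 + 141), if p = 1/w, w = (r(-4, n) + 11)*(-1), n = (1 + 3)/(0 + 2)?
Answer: 112/9 ≈ 12.444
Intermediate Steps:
n = 2 (n = 4/2 = 4*(½) = 2)
r(X, Q) = 2 + X
w = -9 (w = ((2 - 4) + 11)*(-1) = (-2 + 11)*(-1) = 9*(-1) = -9)
p = -⅑ (p = 1/(-9) = -⅑ ≈ -0.11111)
p*(-253 + 141) = -(-253 + 141)/9 = -⅑*(-112) = 112/9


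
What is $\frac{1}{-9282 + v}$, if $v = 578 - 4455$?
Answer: $- \frac{1}{13159} \approx -7.5994 \cdot 10^{-5}$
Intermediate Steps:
$v = -3877$
$\frac{1}{-9282 + v} = \frac{1}{-9282 - 3877} = \frac{1}{-13159} = - \frac{1}{13159}$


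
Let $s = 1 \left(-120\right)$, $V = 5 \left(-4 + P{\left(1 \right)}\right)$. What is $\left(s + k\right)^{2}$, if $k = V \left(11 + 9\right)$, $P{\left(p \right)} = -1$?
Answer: $384400$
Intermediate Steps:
$V = -25$ ($V = 5 \left(-4 - 1\right) = 5 \left(-5\right) = -25$)
$s = -120$
$k = -500$ ($k = - 25 \left(11 + 9\right) = \left(-25\right) 20 = -500$)
$\left(s + k\right)^{2} = \left(-120 - 500\right)^{2} = \left(-620\right)^{2} = 384400$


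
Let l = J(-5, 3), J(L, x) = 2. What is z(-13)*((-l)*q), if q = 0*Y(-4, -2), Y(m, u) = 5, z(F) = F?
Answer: 0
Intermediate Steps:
l = 2
q = 0 (q = 0*5 = 0)
z(-13)*((-l)*q) = -13*(-1*2)*0 = -(-26)*0 = -13*0 = 0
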